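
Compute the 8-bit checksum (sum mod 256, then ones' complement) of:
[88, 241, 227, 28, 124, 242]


Sum = 950 mod 256 = 182
Complement = 73

73


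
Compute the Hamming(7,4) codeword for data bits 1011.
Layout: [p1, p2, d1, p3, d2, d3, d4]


Parity bits: p1=0, p2=1, p3=0

0110011


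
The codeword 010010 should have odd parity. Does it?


Number of 1s: 2

No, parity error (2 ones)


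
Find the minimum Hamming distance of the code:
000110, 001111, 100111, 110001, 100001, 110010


Comparing all pairs, minimum distance: 1
Can detect 0 errors, correct 0 errors

1


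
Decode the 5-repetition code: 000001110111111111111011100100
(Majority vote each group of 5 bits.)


Groups: 00000, 11101, 11111, 11111, 10111, 00100
Majority votes: 011110

011110


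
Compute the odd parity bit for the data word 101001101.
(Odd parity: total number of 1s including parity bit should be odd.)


Number of 1s in data: 5
Parity bit: 0

0


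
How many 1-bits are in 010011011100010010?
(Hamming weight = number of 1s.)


Counting 1s in 010011011100010010

8


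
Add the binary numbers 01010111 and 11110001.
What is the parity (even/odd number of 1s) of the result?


01010111 = 87
11110001 = 241
Sum = 328 = 101001000
1s count = 3

odd parity (3 ones in 101001000)


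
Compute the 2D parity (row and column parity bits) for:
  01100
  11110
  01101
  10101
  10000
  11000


Row parities: 001110
Column parities: 00010

Row P: 001110, Col P: 00010, Corner: 1


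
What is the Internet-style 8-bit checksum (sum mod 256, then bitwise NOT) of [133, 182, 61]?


Sum = 376 mod 256 = 120
Complement = 135

135


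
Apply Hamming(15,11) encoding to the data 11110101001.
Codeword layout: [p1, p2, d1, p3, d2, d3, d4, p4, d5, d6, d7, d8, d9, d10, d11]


Parity bits: p1=0, p2=1, p3=1, p4=1

011111110101001


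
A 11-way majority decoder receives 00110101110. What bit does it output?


Ones: 6 out of 11
Threshold: 6

1 (6/11 voted 1)


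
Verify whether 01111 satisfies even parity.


Number of 1s: 4

Yes, parity is correct (4 ones)


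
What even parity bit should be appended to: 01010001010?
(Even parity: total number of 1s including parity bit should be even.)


Number of 1s in data: 4
Parity bit: 0

0


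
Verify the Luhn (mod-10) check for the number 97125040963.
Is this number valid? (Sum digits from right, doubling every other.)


Luhn sum = 43
43 mod 10 = 3

Invalid (Luhn sum mod 10 = 3)


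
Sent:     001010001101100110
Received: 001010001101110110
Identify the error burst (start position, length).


XOR: 000000000000010000

Burst at position 13, length 1


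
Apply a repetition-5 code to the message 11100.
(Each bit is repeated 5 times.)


Each bit -> 5 copies

1111111111111110000000000


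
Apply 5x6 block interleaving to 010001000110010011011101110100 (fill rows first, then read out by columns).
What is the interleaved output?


Matrix:
  010001
  000110
  010011
  011101
  110100
Read columns: 000011011100010010110110010110

000011011100010010110110010110


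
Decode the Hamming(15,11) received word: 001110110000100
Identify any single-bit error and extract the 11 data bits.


Syndrome = 0: no error detected

Data: 11010000100 (no errors)


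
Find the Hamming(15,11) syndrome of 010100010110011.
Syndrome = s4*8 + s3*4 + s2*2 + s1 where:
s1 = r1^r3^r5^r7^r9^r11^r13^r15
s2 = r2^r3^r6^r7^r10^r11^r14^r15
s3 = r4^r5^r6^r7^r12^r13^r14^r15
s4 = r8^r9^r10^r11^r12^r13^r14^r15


s1=0, s2=1, s3=1, s4=1

Syndrome = 14 (error at position 14)


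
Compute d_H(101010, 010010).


XOR: 111000
Count of 1s: 3

3


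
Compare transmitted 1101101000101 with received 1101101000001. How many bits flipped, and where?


XOR: 0000000000100

1 error(s) at position(s): 10


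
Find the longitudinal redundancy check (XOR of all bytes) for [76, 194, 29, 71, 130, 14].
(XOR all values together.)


XOR chain: 76 ^ 194 ^ 29 ^ 71 ^ 130 ^ 14 = 88

88


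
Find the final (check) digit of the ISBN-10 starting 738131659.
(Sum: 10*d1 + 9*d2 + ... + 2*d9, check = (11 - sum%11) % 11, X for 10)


Weighted sum: 248
248 mod 11 = 6

Check digit: 5


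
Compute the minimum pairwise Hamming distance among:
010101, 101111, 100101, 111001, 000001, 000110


Comparing all pairs, minimum distance: 2
Can detect 1 errors, correct 0 errors

2


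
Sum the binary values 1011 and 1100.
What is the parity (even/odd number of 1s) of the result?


1011 = 11
1100 = 12
Sum = 23 = 10111
1s count = 4

even parity (4 ones in 10111)


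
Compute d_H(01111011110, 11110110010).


XOR: 10001101100
Count of 1s: 5

5


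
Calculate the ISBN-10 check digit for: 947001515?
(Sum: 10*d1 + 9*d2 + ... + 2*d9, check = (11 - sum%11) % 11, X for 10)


Weighted sum: 220
220 mod 11 = 0

Check digit: 0


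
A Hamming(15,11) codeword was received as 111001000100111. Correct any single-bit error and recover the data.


Syndrome = 0: no error detected

Data: 10100100111 (no errors)


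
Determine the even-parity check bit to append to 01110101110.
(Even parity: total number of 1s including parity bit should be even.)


Number of 1s in data: 7
Parity bit: 1

1


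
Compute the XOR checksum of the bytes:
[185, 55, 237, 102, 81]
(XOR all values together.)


XOR chain: 185 ^ 55 ^ 237 ^ 102 ^ 81 = 84

84


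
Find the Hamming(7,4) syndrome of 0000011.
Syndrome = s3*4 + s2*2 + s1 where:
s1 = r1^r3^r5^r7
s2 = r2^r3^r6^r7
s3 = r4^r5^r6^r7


s1=1, s2=0, s3=0

Syndrome = 1 (error at position 1)


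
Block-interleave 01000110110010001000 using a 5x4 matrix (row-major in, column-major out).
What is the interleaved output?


Matrix:
  0100
  0110
  1100
  1000
  1000
Read columns: 00111111000100000000

00111111000100000000


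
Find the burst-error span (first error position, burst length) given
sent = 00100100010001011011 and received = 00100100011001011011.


XOR: 00000000001000000000

Burst at position 10, length 1


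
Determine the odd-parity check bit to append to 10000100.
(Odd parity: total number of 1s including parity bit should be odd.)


Number of 1s in data: 2
Parity bit: 1

1


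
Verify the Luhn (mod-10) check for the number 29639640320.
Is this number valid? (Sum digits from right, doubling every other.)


Luhn sum = 46
46 mod 10 = 6

Invalid (Luhn sum mod 10 = 6)


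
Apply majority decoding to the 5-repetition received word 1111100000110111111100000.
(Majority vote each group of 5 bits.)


Groups: 11111, 00000, 11011, 11111, 00000
Majority votes: 10110

10110


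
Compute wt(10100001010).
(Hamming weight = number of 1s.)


Counting 1s in 10100001010

4


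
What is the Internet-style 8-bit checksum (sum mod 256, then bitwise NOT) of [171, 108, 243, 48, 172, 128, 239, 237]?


Sum = 1346 mod 256 = 66
Complement = 189

189


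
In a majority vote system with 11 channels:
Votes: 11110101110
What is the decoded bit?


Ones: 8 out of 11
Threshold: 6

1 (8/11 voted 1)


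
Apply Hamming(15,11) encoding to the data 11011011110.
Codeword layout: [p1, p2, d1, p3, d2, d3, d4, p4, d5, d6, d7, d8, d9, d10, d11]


Parity bits: p1=0, p2=0, p3=1, p4=1

001110111011110


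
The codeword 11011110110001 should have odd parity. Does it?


Number of 1s: 9

Yes, parity is correct (9 ones)


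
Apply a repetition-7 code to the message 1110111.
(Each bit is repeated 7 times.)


Each bit -> 7 copies

1111111111111111111110000000111111111111111111111


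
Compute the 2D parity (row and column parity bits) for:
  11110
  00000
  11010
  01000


Row parities: 0011
Column parities: 01100

Row P: 0011, Col P: 01100, Corner: 0


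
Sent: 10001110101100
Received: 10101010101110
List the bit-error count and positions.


XOR: 00100100000010

3 error(s) at position(s): 2, 5, 12


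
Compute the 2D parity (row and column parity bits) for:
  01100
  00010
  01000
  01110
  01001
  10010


Row parities: 011100
Column parities: 10011

Row P: 011100, Col P: 10011, Corner: 1


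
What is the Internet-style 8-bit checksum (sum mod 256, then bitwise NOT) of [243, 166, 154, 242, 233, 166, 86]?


Sum = 1290 mod 256 = 10
Complement = 245

245


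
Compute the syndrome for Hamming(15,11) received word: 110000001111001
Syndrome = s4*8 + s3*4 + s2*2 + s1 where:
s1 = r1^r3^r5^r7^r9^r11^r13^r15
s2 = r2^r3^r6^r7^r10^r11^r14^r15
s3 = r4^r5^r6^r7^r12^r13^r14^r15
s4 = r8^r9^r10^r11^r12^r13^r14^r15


s1=0, s2=0, s3=0, s4=1

Syndrome = 8 (error at position 8)


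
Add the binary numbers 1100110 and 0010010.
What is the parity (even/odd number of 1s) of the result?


1100110 = 102
0010010 = 18
Sum = 120 = 1111000
1s count = 4

even parity (4 ones in 1111000)


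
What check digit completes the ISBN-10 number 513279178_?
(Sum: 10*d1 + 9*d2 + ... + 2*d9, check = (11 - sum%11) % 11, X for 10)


Weighted sum: 225
225 mod 11 = 5

Check digit: 6


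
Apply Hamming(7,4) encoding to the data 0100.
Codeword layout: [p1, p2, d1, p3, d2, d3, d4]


Parity bits: p1=1, p2=0, p3=1

1001100


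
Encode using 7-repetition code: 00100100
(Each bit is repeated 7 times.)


Each bit -> 7 copies

00000000000000111111100000000000000111111100000000000000


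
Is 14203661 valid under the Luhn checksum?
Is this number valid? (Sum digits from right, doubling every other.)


Luhn sum = 26
26 mod 10 = 6

Invalid (Luhn sum mod 10 = 6)


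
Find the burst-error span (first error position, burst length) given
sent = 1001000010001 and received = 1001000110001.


XOR: 0000000100000

Burst at position 7, length 1


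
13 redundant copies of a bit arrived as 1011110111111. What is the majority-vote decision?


Ones: 11 out of 13
Threshold: 7

1 (11/13 voted 1)


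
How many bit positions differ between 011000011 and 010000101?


XOR: 001000110
Count of 1s: 3

3


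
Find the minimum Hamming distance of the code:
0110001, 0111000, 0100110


Comparing all pairs, minimum distance: 2
Can detect 1 errors, correct 0 errors

2


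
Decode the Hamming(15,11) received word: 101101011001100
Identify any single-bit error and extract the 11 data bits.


Syndrome = 0: no error detected

Data: 10101001100 (no errors)


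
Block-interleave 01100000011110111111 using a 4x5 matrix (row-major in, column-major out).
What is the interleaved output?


Matrix:
  01100
  00001
  11101
  11111
Read columns: 00111011101100010111

00111011101100010111


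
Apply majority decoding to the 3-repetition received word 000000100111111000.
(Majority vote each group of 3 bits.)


Groups: 000, 000, 100, 111, 111, 000
Majority votes: 000110

000110


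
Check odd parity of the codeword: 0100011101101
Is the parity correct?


Number of 1s: 7

Yes, parity is correct (7 ones)


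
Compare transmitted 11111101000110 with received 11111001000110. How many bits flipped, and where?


XOR: 00000100000000

1 error(s) at position(s): 5


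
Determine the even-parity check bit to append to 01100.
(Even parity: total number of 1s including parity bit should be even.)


Number of 1s in data: 2
Parity bit: 0

0


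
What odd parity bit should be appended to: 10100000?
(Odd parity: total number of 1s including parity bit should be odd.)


Number of 1s in data: 2
Parity bit: 1

1


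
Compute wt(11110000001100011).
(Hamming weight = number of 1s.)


Counting 1s in 11110000001100011

8


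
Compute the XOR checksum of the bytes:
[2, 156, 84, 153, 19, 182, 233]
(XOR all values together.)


XOR chain: 2 ^ 156 ^ 84 ^ 153 ^ 19 ^ 182 ^ 233 = 31

31


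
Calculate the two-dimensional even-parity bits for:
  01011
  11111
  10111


Row parities: 110
Column parities: 00011

Row P: 110, Col P: 00011, Corner: 0


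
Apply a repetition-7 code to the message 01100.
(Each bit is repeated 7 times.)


Each bit -> 7 copies

00000001111111111111100000000000000


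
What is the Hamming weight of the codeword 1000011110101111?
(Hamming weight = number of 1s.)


Counting 1s in 1000011110101111

10


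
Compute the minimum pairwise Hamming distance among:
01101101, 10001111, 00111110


Comparing all pairs, minimum distance: 4
Can detect 3 errors, correct 1 errors

4


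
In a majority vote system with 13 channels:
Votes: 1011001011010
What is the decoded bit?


Ones: 7 out of 13
Threshold: 7

1 (7/13 voted 1)


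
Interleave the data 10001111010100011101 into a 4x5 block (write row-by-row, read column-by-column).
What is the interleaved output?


Matrix:
  10001
  11101
  01000
  11101
Read columns: 11010111010100001101

11010111010100001101


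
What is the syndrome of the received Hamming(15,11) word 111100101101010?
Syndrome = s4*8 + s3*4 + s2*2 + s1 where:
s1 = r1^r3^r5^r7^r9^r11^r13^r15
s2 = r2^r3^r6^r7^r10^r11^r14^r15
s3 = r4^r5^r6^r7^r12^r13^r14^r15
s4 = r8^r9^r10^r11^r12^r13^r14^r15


s1=0, s2=1, s3=0, s4=0

Syndrome = 2 (error at position 2)


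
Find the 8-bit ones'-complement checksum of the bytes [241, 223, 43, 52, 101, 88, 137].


Sum = 885 mod 256 = 117
Complement = 138

138


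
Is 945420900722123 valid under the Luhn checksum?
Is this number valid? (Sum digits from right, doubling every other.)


Luhn sum = 60
60 mod 10 = 0

Valid (Luhn sum mod 10 = 0)


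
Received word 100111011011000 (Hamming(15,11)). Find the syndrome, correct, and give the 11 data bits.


Syndrome = 0: no error detected

Data: 01101011000 (no errors)


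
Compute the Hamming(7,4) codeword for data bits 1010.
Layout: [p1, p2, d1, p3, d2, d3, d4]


Parity bits: p1=1, p2=0, p3=1

1011010


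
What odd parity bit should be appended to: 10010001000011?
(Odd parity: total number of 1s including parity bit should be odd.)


Number of 1s in data: 5
Parity bit: 0

0


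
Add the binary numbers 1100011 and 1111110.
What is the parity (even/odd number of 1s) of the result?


1100011 = 99
1111110 = 126
Sum = 225 = 11100001
1s count = 4

even parity (4 ones in 11100001)


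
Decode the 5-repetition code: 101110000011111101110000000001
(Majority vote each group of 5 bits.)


Groups: 10111, 00000, 11111, 10111, 00000, 00001
Majority votes: 101100

101100


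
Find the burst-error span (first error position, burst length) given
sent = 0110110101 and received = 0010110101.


XOR: 0100000000

Burst at position 1, length 1


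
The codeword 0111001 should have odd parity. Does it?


Number of 1s: 4

No, parity error (4 ones)


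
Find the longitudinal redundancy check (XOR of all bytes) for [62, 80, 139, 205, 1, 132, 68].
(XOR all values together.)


XOR chain: 62 ^ 80 ^ 139 ^ 205 ^ 1 ^ 132 ^ 68 = 233

233


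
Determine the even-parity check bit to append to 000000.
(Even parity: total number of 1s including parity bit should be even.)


Number of 1s in data: 0
Parity bit: 0

0


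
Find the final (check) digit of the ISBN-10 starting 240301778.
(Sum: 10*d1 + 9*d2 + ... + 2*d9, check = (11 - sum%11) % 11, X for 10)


Weighted sum: 147
147 mod 11 = 4

Check digit: 7


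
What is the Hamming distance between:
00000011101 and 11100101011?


XOR: 11100110110
Count of 1s: 7

7


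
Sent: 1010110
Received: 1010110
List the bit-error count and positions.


XOR: 0000000

0 errors (received matches sent)


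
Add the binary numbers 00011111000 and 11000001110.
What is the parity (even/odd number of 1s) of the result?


00011111000 = 248
11000001110 = 1550
Sum = 1798 = 11100000110
1s count = 5

odd parity (5 ones in 11100000110)


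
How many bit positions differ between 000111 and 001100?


XOR: 001011
Count of 1s: 3

3


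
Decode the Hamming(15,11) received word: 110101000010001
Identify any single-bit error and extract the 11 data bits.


Syndrome = 5: error at position 5

Data: 01100010001 (corrected bit 5)


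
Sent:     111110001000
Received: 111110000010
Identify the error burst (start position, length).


XOR: 000000001010

Burst at position 8, length 3


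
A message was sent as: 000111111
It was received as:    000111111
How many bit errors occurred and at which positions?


XOR: 000000000

0 errors (received matches sent)


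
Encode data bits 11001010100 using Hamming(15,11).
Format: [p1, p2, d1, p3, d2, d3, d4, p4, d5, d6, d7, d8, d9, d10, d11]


Parity bits: p1=1, p2=0, p3=0, p4=1

101010011010100


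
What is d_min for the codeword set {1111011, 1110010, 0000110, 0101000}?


Comparing all pairs, minimum distance: 2
Can detect 1 errors, correct 0 errors

2


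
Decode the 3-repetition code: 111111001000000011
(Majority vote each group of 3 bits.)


Groups: 111, 111, 001, 000, 000, 011
Majority votes: 110001

110001


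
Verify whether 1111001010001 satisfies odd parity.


Number of 1s: 7

Yes, parity is correct (7 ones)


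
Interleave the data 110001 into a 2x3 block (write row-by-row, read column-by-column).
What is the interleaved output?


Matrix:
  110
  001
Read columns: 101001

101001


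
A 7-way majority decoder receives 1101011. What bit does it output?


Ones: 5 out of 7
Threshold: 4

1 (5/7 voted 1)


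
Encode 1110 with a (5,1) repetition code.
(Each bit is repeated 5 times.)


Each bit -> 5 copies

11111111111111100000


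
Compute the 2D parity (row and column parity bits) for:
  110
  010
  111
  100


Row parities: 0111
Column parities: 111

Row P: 0111, Col P: 111, Corner: 1


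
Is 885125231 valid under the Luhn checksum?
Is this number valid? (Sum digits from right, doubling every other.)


Luhn sum = 34
34 mod 10 = 4

Invalid (Luhn sum mod 10 = 4)


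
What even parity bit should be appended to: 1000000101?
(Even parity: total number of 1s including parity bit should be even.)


Number of 1s in data: 3
Parity bit: 1

1


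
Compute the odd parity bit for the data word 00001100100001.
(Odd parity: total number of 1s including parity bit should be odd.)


Number of 1s in data: 4
Parity bit: 1

1


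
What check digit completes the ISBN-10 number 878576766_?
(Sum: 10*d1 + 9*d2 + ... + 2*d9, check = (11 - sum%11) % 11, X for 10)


Weighted sum: 372
372 mod 11 = 9

Check digit: 2


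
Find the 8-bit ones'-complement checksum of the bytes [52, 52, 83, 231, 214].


Sum = 632 mod 256 = 120
Complement = 135

135


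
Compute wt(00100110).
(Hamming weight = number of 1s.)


Counting 1s in 00100110

3


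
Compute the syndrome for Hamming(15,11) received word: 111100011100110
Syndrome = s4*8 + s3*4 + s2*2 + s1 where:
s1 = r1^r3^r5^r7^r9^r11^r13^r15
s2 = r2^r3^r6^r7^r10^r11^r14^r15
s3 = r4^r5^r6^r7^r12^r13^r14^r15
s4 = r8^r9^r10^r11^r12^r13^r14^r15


s1=0, s2=0, s3=1, s4=1

Syndrome = 12 (error at position 12)


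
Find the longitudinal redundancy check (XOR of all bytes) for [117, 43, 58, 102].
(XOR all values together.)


XOR chain: 117 ^ 43 ^ 58 ^ 102 = 2

2


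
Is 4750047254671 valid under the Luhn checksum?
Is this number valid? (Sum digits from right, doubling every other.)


Luhn sum = 58
58 mod 10 = 8

Invalid (Luhn sum mod 10 = 8)


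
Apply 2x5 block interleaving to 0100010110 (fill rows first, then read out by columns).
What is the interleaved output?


Matrix:
  01000
  10110
Read columns: 0110010100

0110010100


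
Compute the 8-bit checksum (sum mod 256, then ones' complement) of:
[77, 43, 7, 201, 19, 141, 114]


Sum = 602 mod 256 = 90
Complement = 165

165


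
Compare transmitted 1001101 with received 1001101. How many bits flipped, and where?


XOR: 0000000

0 errors (received matches sent)


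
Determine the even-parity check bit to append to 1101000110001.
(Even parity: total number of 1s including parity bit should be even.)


Number of 1s in data: 6
Parity bit: 0

0


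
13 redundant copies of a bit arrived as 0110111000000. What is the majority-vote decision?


Ones: 5 out of 13
Threshold: 7

0 (5/13 voted 1)


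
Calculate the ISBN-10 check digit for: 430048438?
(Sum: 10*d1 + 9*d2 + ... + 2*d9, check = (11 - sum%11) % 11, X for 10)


Weighted sum: 172
172 mod 11 = 7

Check digit: 4


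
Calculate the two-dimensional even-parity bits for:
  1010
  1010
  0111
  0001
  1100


Row parities: 00110
Column parities: 1010

Row P: 00110, Col P: 1010, Corner: 0


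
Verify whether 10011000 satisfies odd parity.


Number of 1s: 3

Yes, parity is correct (3 ones)


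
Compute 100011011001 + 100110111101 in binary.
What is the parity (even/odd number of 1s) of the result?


100011011001 = 2265
100110111101 = 2493
Sum = 4758 = 1001010010110
1s count = 6

even parity (6 ones in 1001010010110)


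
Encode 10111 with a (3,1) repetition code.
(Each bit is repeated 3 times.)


Each bit -> 3 copies

111000111111111


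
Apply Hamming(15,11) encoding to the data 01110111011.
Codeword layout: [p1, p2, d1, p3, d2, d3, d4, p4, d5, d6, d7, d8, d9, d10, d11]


Parity bits: p1=0, p2=0, p3=0, p4=1

000011110111011


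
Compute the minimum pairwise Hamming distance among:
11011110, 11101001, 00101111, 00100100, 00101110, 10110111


Comparing all pairs, minimum distance: 1
Can detect 0 errors, correct 0 errors

1


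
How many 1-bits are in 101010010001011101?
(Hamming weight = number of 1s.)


Counting 1s in 101010010001011101

9


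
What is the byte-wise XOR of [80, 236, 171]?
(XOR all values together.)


XOR chain: 80 ^ 236 ^ 171 = 23

23


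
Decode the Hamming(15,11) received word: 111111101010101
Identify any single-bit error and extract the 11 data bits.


Syndrome = 0: no error detected

Data: 11111010101 (no errors)


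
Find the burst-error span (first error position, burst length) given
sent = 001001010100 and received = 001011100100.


XOR: 000010110000

Burst at position 4, length 4


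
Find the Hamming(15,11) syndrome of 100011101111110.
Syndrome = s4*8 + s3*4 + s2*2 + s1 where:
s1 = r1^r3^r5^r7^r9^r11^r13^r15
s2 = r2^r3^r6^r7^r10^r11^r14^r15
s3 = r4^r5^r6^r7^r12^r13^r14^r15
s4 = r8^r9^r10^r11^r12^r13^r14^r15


s1=0, s2=1, s3=0, s4=0

Syndrome = 2 (error at position 2)


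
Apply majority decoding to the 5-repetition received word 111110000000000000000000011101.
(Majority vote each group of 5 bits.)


Groups: 11111, 00000, 00000, 00000, 00000, 11101
Majority votes: 100001

100001


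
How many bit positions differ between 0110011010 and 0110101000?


XOR: 0000110010
Count of 1s: 3

3


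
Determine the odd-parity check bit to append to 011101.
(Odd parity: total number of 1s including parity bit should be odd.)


Number of 1s in data: 4
Parity bit: 1

1


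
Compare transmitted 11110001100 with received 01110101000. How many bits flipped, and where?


XOR: 10000100100

3 error(s) at position(s): 0, 5, 8


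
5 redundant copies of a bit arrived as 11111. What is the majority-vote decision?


Ones: 5 out of 5
Threshold: 3

1 (5/5 voted 1)


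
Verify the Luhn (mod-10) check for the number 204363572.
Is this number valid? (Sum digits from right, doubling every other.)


Luhn sum = 36
36 mod 10 = 6

Invalid (Luhn sum mod 10 = 6)


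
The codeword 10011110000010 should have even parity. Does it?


Number of 1s: 6

Yes, parity is correct (6 ones)


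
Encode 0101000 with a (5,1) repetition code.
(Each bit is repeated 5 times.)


Each bit -> 5 copies

00000111110000011111000000000000000


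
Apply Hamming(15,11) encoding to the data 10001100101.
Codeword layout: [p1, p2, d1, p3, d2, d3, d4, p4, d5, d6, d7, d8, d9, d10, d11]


Parity bits: p1=0, p2=1, p3=0, p4=0

011000001100101


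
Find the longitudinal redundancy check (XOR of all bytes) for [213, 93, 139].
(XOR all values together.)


XOR chain: 213 ^ 93 ^ 139 = 3

3


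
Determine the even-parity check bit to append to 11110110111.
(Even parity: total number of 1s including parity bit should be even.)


Number of 1s in data: 9
Parity bit: 1

1


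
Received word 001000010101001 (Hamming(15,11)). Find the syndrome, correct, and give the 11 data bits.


Syndrome = 2: error at position 2

Data: 10000101001 (corrected bit 2)


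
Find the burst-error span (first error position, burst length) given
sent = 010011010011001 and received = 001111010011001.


XOR: 011100000000000

Burst at position 1, length 3


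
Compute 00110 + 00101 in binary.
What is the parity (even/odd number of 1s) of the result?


00110 = 6
00101 = 5
Sum = 11 = 1011
1s count = 3

odd parity (3 ones in 1011)


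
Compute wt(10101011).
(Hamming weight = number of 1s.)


Counting 1s in 10101011

5


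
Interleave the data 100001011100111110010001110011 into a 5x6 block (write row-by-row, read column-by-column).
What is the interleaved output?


Matrix:
  100001
  011100
  111110
  010001
  110011
Read columns: 101010111101100011000010110011

101010111101100011000010110011


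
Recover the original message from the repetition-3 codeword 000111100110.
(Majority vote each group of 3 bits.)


Groups: 000, 111, 100, 110
Majority votes: 0101

0101


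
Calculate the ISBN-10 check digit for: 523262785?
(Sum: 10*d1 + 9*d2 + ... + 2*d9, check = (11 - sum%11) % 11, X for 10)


Weighted sum: 214
214 mod 11 = 5

Check digit: 6


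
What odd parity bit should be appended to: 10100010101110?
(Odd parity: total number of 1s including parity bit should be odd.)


Number of 1s in data: 7
Parity bit: 0

0


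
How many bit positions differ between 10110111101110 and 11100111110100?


XOR: 01010000011010
Count of 1s: 5

5


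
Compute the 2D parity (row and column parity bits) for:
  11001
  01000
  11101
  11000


Row parities: 1100
Column parities: 10100

Row P: 1100, Col P: 10100, Corner: 0


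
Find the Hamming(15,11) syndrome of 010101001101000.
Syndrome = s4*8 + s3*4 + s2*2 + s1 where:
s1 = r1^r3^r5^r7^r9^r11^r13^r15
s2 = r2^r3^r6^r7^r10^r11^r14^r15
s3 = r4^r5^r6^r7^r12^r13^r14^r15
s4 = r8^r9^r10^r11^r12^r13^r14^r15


s1=1, s2=1, s3=1, s4=1

Syndrome = 15 (error at position 15)


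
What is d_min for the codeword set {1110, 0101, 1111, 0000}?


Comparing all pairs, minimum distance: 1
Can detect 0 errors, correct 0 errors

1


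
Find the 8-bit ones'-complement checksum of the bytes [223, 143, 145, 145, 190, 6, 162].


Sum = 1014 mod 256 = 246
Complement = 9

9


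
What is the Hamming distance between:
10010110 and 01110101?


XOR: 11100011
Count of 1s: 5

5


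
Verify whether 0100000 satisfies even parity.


Number of 1s: 1

No, parity error (1 ones)


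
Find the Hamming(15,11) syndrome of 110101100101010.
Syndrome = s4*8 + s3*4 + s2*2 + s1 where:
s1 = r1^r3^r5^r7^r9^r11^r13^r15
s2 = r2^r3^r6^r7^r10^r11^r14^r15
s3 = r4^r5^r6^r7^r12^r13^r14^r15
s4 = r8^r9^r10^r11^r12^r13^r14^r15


s1=0, s2=1, s3=1, s4=1

Syndrome = 14 (error at position 14)


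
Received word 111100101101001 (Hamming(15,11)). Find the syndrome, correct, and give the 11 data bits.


Syndrome = 3: error at position 3

Data: 00011101001 (corrected bit 3)


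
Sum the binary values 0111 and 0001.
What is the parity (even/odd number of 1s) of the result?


0111 = 7
0001 = 1
Sum = 8 = 1000
1s count = 1

odd parity (1 ones in 1000)


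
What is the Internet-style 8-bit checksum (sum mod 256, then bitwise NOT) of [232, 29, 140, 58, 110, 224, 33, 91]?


Sum = 917 mod 256 = 149
Complement = 106

106


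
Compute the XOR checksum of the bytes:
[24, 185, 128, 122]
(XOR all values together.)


XOR chain: 24 ^ 185 ^ 128 ^ 122 = 91

91


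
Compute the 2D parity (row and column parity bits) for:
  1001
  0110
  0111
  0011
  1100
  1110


Row parities: 001001
Column parities: 1001

Row P: 001001, Col P: 1001, Corner: 0


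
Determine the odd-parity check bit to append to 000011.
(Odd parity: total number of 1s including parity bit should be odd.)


Number of 1s in data: 2
Parity bit: 1

1


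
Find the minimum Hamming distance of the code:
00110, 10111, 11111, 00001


Comparing all pairs, minimum distance: 1
Can detect 0 errors, correct 0 errors

1


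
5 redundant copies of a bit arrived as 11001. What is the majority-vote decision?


Ones: 3 out of 5
Threshold: 3

1 (3/5 voted 1)


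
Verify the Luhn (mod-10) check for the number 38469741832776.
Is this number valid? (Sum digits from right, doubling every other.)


Luhn sum = 85
85 mod 10 = 5

Invalid (Luhn sum mod 10 = 5)


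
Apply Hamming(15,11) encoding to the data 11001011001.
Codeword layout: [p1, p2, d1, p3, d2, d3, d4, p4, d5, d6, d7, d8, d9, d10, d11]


Parity bits: p1=1, p2=1, p3=1, p4=0

111110001011001


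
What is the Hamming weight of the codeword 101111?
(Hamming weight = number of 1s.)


Counting 1s in 101111

5


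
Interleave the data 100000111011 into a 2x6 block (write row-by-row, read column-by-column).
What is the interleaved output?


Matrix:
  100000
  111011
Read columns: 110101000101

110101000101


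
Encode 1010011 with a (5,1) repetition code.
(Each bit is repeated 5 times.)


Each bit -> 5 copies

11111000001111100000000001111111111


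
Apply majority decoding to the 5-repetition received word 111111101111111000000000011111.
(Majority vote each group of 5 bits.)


Groups: 11111, 11011, 11111, 00000, 00000, 11111
Majority votes: 111001

111001


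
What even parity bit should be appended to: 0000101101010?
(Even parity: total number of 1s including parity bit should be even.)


Number of 1s in data: 5
Parity bit: 1

1


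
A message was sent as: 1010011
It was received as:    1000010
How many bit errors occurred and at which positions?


XOR: 0010001

2 error(s) at position(s): 2, 6


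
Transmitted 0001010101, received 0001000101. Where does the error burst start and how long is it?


XOR: 0000010000

Burst at position 5, length 1


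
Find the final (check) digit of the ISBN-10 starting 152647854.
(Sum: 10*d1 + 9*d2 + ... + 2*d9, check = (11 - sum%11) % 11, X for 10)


Weighted sum: 227
227 mod 11 = 7

Check digit: 4


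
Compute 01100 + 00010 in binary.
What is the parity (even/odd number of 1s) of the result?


01100 = 12
00010 = 2
Sum = 14 = 1110
1s count = 3

odd parity (3 ones in 1110)


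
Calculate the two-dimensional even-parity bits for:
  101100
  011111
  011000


Row parities: 110
Column parities: 101011

Row P: 110, Col P: 101011, Corner: 0


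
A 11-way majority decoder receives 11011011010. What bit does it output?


Ones: 7 out of 11
Threshold: 6

1 (7/11 voted 1)


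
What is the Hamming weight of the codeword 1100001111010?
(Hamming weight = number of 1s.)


Counting 1s in 1100001111010

7


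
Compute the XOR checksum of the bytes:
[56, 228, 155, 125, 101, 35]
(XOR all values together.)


XOR chain: 56 ^ 228 ^ 155 ^ 125 ^ 101 ^ 35 = 124

124


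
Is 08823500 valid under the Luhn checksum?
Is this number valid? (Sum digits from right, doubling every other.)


Luhn sum = 28
28 mod 10 = 8

Invalid (Luhn sum mod 10 = 8)


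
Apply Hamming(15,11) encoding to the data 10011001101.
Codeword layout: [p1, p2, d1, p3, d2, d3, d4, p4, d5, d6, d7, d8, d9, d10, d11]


Parity bits: p1=1, p2=1, p3=0, p4=0

111000101001101


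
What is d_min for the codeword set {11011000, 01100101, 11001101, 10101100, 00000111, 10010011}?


Comparing all pairs, minimum distance: 3
Can detect 2 errors, correct 1 errors

3


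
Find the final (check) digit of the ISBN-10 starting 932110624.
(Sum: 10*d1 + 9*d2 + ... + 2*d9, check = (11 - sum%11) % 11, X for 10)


Weighted sum: 184
184 mod 11 = 8

Check digit: 3


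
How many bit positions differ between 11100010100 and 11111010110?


XOR: 00011000010
Count of 1s: 3

3


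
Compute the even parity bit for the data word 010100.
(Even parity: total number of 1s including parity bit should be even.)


Number of 1s in data: 2
Parity bit: 0

0


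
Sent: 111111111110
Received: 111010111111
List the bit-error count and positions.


XOR: 000101000001

3 error(s) at position(s): 3, 5, 11


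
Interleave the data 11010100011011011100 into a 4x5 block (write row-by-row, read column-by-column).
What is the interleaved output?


Matrix:
  11010
  10001
  10110
  11100
Read columns: 11111001001110100100

11111001001110100100


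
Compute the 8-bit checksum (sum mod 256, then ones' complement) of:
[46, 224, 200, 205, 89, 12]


Sum = 776 mod 256 = 8
Complement = 247

247


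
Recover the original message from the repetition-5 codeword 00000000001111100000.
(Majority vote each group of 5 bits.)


Groups: 00000, 00000, 11111, 00000
Majority votes: 0010

0010


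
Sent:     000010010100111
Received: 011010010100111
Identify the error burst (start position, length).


XOR: 011000000000000

Burst at position 1, length 2


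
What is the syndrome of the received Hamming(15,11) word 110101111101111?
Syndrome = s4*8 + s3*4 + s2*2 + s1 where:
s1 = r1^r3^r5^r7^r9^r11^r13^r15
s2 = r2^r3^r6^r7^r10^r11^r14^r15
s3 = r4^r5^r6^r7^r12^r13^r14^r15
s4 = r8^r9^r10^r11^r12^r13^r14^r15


s1=1, s2=0, s3=1, s4=1

Syndrome = 13 (error at position 13)


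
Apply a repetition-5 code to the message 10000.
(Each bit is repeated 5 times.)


Each bit -> 5 copies

1111100000000000000000000


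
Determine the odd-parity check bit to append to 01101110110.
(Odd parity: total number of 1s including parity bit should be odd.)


Number of 1s in data: 7
Parity bit: 0

0


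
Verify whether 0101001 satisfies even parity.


Number of 1s: 3

No, parity error (3 ones)


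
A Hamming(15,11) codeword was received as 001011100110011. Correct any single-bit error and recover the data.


Syndrome = 7: error at position 7

Data: 11100110011 (corrected bit 7)


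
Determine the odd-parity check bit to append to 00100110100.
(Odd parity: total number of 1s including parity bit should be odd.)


Number of 1s in data: 4
Parity bit: 1

1


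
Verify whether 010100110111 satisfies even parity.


Number of 1s: 7

No, parity error (7 ones)


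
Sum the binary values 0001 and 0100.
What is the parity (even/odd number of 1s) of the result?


0001 = 1
0100 = 4
Sum = 5 = 101
1s count = 2

even parity (2 ones in 101)


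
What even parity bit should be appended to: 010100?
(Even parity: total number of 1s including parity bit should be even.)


Number of 1s in data: 2
Parity bit: 0

0


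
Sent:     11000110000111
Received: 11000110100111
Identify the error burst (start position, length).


XOR: 00000000100000

Burst at position 8, length 1


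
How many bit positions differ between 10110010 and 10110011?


XOR: 00000001
Count of 1s: 1

1


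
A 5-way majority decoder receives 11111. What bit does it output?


Ones: 5 out of 5
Threshold: 3

1 (5/5 voted 1)


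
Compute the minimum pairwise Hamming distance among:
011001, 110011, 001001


Comparing all pairs, minimum distance: 1
Can detect 0 errors, correct 0 errors

1


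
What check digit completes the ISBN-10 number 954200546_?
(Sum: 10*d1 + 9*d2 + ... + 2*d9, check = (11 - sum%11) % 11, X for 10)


Weighted sum: 225
225 mod 11 = 5

Check digit: 6


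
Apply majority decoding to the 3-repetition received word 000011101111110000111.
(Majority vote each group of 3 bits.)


Groups: 000, 011, 101, 111, 110, 000, 111
Majority votes: 0111101

0111101


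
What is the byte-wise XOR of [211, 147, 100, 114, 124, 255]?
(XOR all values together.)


XOR chain: 211 ^ 147 ^ 100 ^ 114 ^ 124 ^ 255 = 213

213


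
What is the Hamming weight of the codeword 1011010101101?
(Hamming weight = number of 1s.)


Counting 1s in 1011010101101

8


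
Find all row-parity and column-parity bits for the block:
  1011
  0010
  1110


Row parities: 111
Column parities: 0111

Row P: 111, Col P: 0111, Corner: 1


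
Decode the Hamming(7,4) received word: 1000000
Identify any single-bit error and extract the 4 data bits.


Syndrome = 1: error at position 1

Data: 0000 (corrected bit 1)


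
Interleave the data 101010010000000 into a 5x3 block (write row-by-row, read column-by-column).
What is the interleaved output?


Matrix:
  101
  010
  010
  000
  000
Read columns: 100000110010000

100000110010000


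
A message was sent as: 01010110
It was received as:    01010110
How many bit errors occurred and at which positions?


XOR: 00000000

0 errors (received matches sent)


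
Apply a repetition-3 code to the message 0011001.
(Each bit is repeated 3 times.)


Each bit -> 3 copies

000000111111000000111


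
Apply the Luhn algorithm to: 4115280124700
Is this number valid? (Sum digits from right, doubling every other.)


Luhn sum = 36
36 mod 10 = 6

Invalid (Luhn sum mod 10 = 6)


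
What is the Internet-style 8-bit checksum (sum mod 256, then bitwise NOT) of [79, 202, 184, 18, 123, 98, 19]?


Sum = 723 mod 256 = 211
Complement = 44

44


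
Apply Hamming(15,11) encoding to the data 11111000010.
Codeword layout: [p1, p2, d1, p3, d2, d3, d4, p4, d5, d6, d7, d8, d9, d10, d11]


Parity bits: p1=0, p2=0, p3=0, p4=0

001011101000010


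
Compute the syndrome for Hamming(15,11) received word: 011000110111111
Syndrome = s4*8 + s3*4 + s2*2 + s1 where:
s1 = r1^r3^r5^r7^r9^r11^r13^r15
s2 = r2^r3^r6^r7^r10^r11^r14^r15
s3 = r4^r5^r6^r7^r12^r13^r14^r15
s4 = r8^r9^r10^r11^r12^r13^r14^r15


s1=1, s2=1, s3=1, s4=1

Syndrome = 15 (error at position 15)


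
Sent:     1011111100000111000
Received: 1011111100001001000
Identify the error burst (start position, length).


XOR: 0000000000001110000

Burst at position 12, length 3


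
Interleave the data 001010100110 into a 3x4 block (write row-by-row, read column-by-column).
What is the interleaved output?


Matrix:
  0010
  1010
  0110
Read columns: 010001111000

010001111000


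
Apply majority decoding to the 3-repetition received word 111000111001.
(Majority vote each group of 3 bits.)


Groups: 111, 000, 111, 001
Majority votes: 1010

1010


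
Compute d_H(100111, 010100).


XOR: 110011
Count of 1s: 4

4


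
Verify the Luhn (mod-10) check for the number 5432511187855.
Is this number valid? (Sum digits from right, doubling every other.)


Luhn sum = 57
57 mod 10 = 7

Invalid (Luhn sum mod 10 = 7)


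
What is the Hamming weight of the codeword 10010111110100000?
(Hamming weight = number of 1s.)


Counting 1s in 10010111110100000

8


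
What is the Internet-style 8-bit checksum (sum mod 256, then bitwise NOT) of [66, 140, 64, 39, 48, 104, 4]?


Sum = 465 mod 256 = 209
Complement = 46

46


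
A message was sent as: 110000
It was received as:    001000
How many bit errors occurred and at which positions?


XOR: 111000

3 error(s) at position(s): 0, 1, 2


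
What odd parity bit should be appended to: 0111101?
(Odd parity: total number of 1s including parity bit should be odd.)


Number of 1s in data: 5
Parity bit: 0

0


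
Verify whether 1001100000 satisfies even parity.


Number of 1s: 3

No, parity error (3 ones)


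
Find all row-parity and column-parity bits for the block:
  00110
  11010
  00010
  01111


Row parities: 0110
Column parities: 10001

Row P: 0110, Col P: 10001, Corner: 0


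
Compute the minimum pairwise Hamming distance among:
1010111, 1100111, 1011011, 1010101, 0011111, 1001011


Comparing all pairs, minimum distance: 1
Can detect 0 errors, correct 0 errors

1


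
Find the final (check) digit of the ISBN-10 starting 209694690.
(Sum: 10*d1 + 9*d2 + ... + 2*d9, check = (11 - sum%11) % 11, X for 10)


Weighted sum: 259
259 mod 11 = 6

Check digit: 5
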